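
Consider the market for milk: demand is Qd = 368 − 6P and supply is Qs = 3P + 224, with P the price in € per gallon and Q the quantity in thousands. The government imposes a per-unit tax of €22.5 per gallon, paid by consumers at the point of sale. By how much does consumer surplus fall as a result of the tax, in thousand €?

Consumer surplus falls by €1871.25 thousand.

Without the tax, 368 − 6P = 3P + 224 gives 9P = 144, so P* = €16 and Q* = 272.
With the tax collected from consumers, demand (in seller-price terms) shifts: Qd = 368 − 6(P + 22.5).
Solving gives Q = 227 with consumers paying €23.5 and suppliers receiving €1 (the €22.5 wedge).
ΔCS is the trapezoid between Q = 227 and Q = 272 of height €7.5: ½ · (272 + 227) · 7.5 = €1871.25.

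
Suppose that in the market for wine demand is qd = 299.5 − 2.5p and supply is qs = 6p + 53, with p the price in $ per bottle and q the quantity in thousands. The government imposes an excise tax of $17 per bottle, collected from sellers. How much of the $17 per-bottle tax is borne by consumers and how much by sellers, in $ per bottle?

Consumers bear $12 per bottle; sellers bear $5 per bottle.

Without the tax, 299.5 − 2.5p = 6p + 53 gives 8.5p = 246.5, so p* = $29 and q* = 227.
With the tax collected from sellers, supply shifts: qs = 6(p − 17) + 53.
Solving gives q = 197 with consumers paying $41 and sellers receiving $24 (the $17 wedge).
Burden on consumers: $12; on sellers: $5. (They sum to $17.)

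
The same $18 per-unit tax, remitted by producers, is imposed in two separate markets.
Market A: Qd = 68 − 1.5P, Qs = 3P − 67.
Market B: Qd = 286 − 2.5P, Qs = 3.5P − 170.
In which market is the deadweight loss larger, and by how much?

Market A: pre-tax P* = $30, Q* = 23; post-tax Q = 5; deadweight loss = $162.
Market B: pre-tax P* = $76, Q* = 96; post-tax Q = 69.75; deadweight loss = $236.25.
Difference: $162 vs $236.25 → market B is larger by $74.25.

Market B, by $74.25.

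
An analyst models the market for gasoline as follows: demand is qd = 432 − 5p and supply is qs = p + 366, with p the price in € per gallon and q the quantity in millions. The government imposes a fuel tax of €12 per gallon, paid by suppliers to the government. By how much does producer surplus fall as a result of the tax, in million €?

Without the tax, 432 − 5p = p + 366 gives 6p = 66, so p* = €11 and q* = 377.
With the tax collected from suppliers, supply shifts: qs = (p − 12) + 366.
New equilibrium: consumers pay €13, suppliers receive €1, q = 367. (Wedge: pb − ps = 12.)
ΔPS is the trapezoid between Q = 367 and Q = 377 of height €10: ½ · (377 + 367) · 10 = €3720.

Producer surplus falls by €3720 million.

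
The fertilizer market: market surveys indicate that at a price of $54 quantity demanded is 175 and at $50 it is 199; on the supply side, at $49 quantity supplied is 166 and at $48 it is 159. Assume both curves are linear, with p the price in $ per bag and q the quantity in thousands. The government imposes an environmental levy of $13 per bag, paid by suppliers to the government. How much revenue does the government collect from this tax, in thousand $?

Demand slope: (199 − 175)/(50 − 54) = -6, so qd = 499 − 6p.
Supply slope: (159 − 166)/(48 − 49) = 7, so qs = 7p − 177.
Without the tax, 499 − 6p = 7p − 177 gives 13p = 676, so p* = $52 and q* = 187.
With the tax collected from suppliers, supply shifts: qs = 7(p − 13) − 177.
New equilibrium: buyers pay $59, suppliers receive $46, q = 145. (Wedge: pb − ps = 13.)
Revenue = t · Q = 13 · 145 = $1885.

Tax revenue = $1885 thousand.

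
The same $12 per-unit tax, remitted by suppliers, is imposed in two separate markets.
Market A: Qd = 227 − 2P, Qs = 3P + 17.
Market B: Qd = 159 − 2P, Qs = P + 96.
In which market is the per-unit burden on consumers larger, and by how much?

Market A: pre-tax P* = $42, Q* = 143; post-tax Q = 128.6; per-unit burden on consumers = $7.2.
Market B: pre-tax P* = $21, Q* = 117; post-tax Q = 109; per-unit burden on consumers = $4.
Difference: $7.2 vs $4 → market A is larger by $3.2.

Market A, by $3.2.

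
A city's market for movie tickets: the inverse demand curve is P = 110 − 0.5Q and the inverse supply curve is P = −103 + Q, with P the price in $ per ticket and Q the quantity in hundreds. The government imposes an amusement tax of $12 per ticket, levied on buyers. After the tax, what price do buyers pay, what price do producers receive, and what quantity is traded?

Buyers pay $43; producers receive $31; quantity = 134.

Rewrite in direct form: Qd = 220 − 2P and Qs = P + 103.
Before the tax: set 220 − 2P = P + 103 → P* = $39, Q* = 142.
With the tax collected from buyers, demand (in seller-price terms) shifts: Qd = 220 − 2(P + 12).
New equilibrium: buyers pay $43, producers receive $31, Q = 134. (Wedge: Pb − Ps = 12.)
The less price-elastic side of the market bears the larger share of a per-unit tax.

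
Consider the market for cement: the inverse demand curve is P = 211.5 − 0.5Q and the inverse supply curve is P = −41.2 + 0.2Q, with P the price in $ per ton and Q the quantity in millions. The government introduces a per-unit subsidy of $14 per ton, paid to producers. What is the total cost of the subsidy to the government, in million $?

Government outlay = $5334 million.

Inverting to Q(P) form: Qd = 423 − 2P; Qs = 5P + 206.
Before the subsidy: set 423 − 2P = 5P + 206 → P* = $31, Q* = 361.
With a per-unit subsidy paid to producers, each receives P + 14 per unit sold, so supply becomes Qs = 5(P + 14) + 206.
Solving gives Q = 381 with buyers paying $21 and producers receiving $35 (the $14 wedge).
Outlay = t · Q = 14 · 381 = $5334.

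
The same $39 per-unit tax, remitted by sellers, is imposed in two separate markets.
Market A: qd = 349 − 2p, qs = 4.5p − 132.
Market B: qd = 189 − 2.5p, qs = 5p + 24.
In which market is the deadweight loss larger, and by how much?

Market A: pre-tax p* = $74, q* = 201; post-tax q = 147; deadweight loss = $1053.
Market B: pre-tax p* = $22, q* = 134; post-tax q = 69; deadweight loss = $1267.5.
Difference: $1053 vs $1267.5 → market B is larger by $214.5.

Market B, by $214.5.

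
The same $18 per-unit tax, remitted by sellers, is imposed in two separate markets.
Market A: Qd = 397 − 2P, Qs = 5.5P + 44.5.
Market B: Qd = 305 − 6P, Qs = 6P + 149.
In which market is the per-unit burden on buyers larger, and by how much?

Market A: pre-tax P* = $47, Q* = 303; post-tax Q = 276.6; per-unit burden on buyers = $13.2.
Market B: pre-tax P* = $13, Q* = 227; post-tax Q = 173; per-unit burden on buyers = $9.
Difference: $13.2 vs $9 → market A is larger by $4.2.

Market A, by $4.2.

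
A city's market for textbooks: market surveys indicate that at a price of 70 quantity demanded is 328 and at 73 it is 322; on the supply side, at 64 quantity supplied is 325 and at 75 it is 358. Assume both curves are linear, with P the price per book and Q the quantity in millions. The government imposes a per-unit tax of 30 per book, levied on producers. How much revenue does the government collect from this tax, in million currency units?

Demand slope: (322 − 328)/(73 − 70) = -2, so Qd = 468 − 2P.
Supply slope: (358 − 325)/(75 − 64) = 3, so Qs = 3P + 133.
Before the tax: set 468 − 2P = 3P + 133 → P* = 67, Q* = 334.
With the tax collected from producers, supply shifts: Qs = 3(P − 30) + 133.
New equilibrium: buyers pay 85, producers receive 55, Q = 298. (Wedge: Pb − Ps = 30.)
Revenue = t · Q = 30 · 298 = 8940.

Tax revenue = 8940 million.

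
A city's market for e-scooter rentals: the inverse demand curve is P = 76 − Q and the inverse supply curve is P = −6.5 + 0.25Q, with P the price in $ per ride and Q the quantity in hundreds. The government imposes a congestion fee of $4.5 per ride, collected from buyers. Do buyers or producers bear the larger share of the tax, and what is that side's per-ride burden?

Buyers bear the larger share: $3.6 per ride.

Rewrite in direct form: Qd = 76 − P and Qs = 4P + 26.
Without the tax, 76 − P = 4P + 26 gives 5P = 50, so P* = $10 and Q* = 66.
With the tax collected from buyers, demand (in seller-price terms) shifts: Qd = 76 − (P + 4.5).
New equilibrium: buyers pay $13.6, producers receive $9.1, Q = 62.4. (Wedge: Pb − Ps = 4.5.)
Per-ride burden: buyers $3.6, producers $0.9.
Buyers take the larger share because demand is less price-elastic here (demand slope 1 vs supply slope 4).
The less price-elastic side of the market bears the larger share of a per-unit tax.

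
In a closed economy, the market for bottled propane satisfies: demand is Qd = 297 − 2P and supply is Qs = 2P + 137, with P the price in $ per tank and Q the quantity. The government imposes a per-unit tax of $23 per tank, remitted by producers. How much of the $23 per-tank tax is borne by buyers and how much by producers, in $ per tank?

Without the tax, 297 − 2P = 2P + 137 gives 4P = 160, so P* = $40 and Q* = 217.
With the tax collected from producers, supply shifts: Qs = 2(P − 23) + 137.
New equilibrium: buyers pay $51.5, producers receive $28.5, Q = 194. (Wedge: Pb − Ps = 23.)
Burden on buyers: $11.5; on producers: $11.5. (They sum to $23.)

Buyers bear $11.5 per tank; producers bear $11.5 per tank.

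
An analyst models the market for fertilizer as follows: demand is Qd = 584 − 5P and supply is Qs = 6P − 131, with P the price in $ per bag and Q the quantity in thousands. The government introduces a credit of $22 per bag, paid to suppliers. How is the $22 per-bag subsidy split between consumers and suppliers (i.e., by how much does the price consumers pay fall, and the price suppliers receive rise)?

Consumers gain $12 per bag; suppliers gain $10 per bag.

Without the subsidy, 584 − 5P = 6P − 131 gives 11P = 715, so P* = $65 and Q* = 259.
With a per-unit subsidy paid to suppliers, each receives P + 22 per unit sold, so supply becomes Qs = 6(P + 22) − 131.
Solving gives Q = 319 with consumers paying $53 and suppliers receiving $75 (the $22 wedge).
Gain to consumers: $12; to suppliers: $10. (They sum to $22.)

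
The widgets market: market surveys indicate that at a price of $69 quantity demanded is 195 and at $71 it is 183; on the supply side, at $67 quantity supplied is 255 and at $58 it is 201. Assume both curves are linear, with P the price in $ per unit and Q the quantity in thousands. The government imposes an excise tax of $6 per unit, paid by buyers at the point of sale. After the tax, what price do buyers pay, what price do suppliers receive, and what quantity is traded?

Buyers pay $66; suppliers receive $60; quantity = 213.

Demand slope: (183 − 195)/(71 − 69) = -6, so Qd = 609 − 6P.
Supply slope: (201 − 255)/(58 − 67) = 6, so Qs = 6P − 147.
Before the tax: set 609 − 6P = 6P − 147 → P* = $63, Q* = 231.
With the tax collected from buyers, demand (in seller-price terms) shifts: Qd = 609 − 6(P + 6).
Solving gives Q = 213 with buyers paying $66 and suppliers receiving $60 (the $6 wedge).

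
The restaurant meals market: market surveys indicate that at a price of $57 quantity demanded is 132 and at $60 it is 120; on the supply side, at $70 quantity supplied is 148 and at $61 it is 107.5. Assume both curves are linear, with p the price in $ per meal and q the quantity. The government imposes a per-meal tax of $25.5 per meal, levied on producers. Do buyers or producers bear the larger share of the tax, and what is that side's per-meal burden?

Demand slope: (120 − 132)/(60 − 57) = -4, so qd = 360 − 4p.
Supply slope: (107.5 − 148)/(61 − 70) = 4.5, so qs = 4.5p − 167.
Without the tax, 360 − 4p = 4.5p − 167 gives 8.5p = 527, so p* = $62 and q* = 112.
With the tax collected from producers, supply shifts: qs = 4.5(p − 25.5) − 167.
New equilibrium: buyers pay $75.5, producers receive $50, q = 58. (Wedge: pb − ps = 25.5.)
Per-meal burden: buyers $13.5, producers $12.
Buyers take the larger share because demand is less price-elastic here (demand slope 4 vs supply slope 4.5).
The less price-elastic side of the market bears the larger share of a per-unit tax.

Buyers bear the larger share: $13.5 per meal.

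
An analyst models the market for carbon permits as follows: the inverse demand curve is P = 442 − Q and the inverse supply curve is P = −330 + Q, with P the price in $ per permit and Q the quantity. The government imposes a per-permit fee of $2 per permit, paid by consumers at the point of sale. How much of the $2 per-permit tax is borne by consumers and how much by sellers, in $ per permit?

Consumers bear $1 per permit; sellers bear $1 per permit.

Inverting to Q(P) form: Qd = 442 − P; Qs = P + 330.
Before the tax: set 442 − P = P + 330 → P* = $56, Q* = 386.
With the tax collected from consumers, demand (in seller-price terms) shifts: Qd = 442 − (P + 2).
Solving gives Q = 385 with consumers paying $57 and sellers receiving $55 (the $2 wedge).
Burden on consumers: $1; on sellers: $1. (They sum to $2.)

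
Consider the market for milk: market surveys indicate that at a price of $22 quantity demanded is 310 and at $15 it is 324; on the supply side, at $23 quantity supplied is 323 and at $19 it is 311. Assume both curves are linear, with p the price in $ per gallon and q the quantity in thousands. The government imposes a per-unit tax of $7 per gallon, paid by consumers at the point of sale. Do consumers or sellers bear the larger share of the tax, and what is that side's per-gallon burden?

Demand slope: (324 − 310)/(15 − 22) = -2, so qd = 354 − 2p.
Supply slope: (311 − 323)/(19 − 23) = 3, so qs = 3p + 254.
Without the tax, 354 − 2p = 3p + 254 gives 5p = 100, so p* = $20 and q* = 314.
With the tax collected from consumers, demand (in seller-price terms) shifts: qd = 354 − 2(p + 7).
New equilibrium: consumers pay $24.2, sellers receive $17.2, q = 305.6. (Wedge: pb − ps = 7.)
Per-gallon burden: consumers $4.2, sellers $2.8.
Consumers take the larger share because demand is less price-elastic here (demand slope 2 vs supply slope 3).

Consumers bear the larger share: $4.2 per gallon.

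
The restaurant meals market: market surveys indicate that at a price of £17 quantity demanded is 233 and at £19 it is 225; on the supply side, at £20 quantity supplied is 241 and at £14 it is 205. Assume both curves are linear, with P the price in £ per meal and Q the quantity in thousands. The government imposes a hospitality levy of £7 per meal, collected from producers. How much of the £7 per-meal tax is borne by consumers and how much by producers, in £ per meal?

Demand slope: (225 − 233)/(19 − 17) = -4, so Qd = 301 − 4P.
Supply slope: (205 − 241)/(14 − 20) = 6, so Qs = 6P + 121.
Before the tax: set 301 − 4P = 6P + 121 → P* = £18, Q* = 229.
With the tax collected from producers, supply shifts: Qs = 6(P − 7) + 121.
New equilibrium: consumers pay £22.2, producers receive £15.2, Q = 212.2. (Wedge: Pb − Ps = 7.)
Burden on consumers: £4.2; on producers: £2.8. (They sum to £7.)

Consumers bear £4.2 per meal; producers bear £2.8 per meal.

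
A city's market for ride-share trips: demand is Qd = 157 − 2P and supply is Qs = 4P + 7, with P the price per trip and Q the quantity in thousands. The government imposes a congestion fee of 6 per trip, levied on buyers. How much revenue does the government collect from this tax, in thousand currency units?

Before the tax: set 157 − 2P = 4P + 7 → P* = 25, Q* = 107.
With the tax collected from buyers, demand (in seller-price terms) shifts: Qd = 157 − 2(P + 6).
Solving gives Q = 99 with buyers paying 29 and producers receiving 23 (the 6 wedge).
Revenue = t · Q = 6 · 99 = 594.

Tax revenue = 594 thousand.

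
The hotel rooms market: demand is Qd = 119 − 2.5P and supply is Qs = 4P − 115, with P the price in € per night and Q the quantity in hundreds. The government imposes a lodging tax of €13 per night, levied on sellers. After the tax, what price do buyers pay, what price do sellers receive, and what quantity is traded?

Buyers pay €44; sellers receive €31; quantity = 9.

Without the tax, 119 − 2.5P = 4P − 115 gives 6.5P = 234, so P* = €36 and Q* = 29.
With the tax collected from sellers, supply shifts: Qs = 4(P − 13) − 115.
Solving gives Q = 9 with buyers paying €44 and sellers receiving €31 (the €13 wedge).
The less price-elastic side of the market bears the larger share of a per-unit tax.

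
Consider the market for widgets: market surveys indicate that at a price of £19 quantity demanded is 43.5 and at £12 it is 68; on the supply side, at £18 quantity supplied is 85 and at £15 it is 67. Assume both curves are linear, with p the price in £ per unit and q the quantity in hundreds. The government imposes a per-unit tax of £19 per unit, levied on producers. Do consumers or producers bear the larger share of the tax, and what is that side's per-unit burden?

Demand slope: (68 − 43.5)/(12 − 19) = -3.5, so qd = 110 − 3.5p.
Supply slope: (67 − 85)/(15 − 18) = 6, so qs = 6p − 23.
Without the tax, 110 − 3.5p = 6p − 23 gives 9.5p = 133, so p* = £14 and q* = 61.
With the tax collected from producers, supply shifts: qs = 6(p − 19) − 23.
New equilibrium: consumers pay £26, producers receive £7, q = 19. (Wedge: pb − ps = 19.)
Per-unit burden: consumers £12, producers £7.
Consumers take the larger share because demand is less price-elastic here (demand slope 3.5 vs supply slope 6).

Consumers bear the larger share: £12 per unit.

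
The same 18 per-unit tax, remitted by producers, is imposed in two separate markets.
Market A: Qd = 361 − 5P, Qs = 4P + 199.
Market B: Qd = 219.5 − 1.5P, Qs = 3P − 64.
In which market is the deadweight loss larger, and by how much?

Market A: pre-tax P* = 18, Q* = 271; post-tax Q = 231; deadweight loss = 360.
Market B: pre-tax P* = 63, Q* = 125; post-tax Q = 107; deadweight loss = 162.
Difference: 360 vs 162 → market A is larger by 198.

Market A, by 198.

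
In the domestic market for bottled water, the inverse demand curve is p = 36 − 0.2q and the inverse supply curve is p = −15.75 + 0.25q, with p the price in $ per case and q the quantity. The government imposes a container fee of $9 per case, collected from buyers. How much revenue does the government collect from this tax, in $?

Tax revenue = $855.

Rewrite in direct form: qd = 180 − 5p and qs = 4p + 63.
Before the tax: set 180 − 5p = 4p + 63 → p* = $13, q* = 115.
With the tax collected from buyers, demand (in seller-price terms) shifts: qd = 180 − 5(p + 9).
New equilibrium: buyers pay $17, suppliers receive $8, q = 95. (Wedge: pb − ps = 9.)
Revenue = t · Q = 9 · 95 = $855.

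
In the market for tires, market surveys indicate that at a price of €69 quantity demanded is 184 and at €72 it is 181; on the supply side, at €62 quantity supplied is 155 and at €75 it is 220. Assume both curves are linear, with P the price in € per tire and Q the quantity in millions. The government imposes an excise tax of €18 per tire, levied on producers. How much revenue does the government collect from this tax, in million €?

Tax revenue = €3060 million.

Demand slope: (181 − 184)/(72 − 69) = -1, so Qd = 253 − P.
Supply slope: (220 − 155)/(75 − 62) = 5, so Qs = 5P − 155.
Before the tax: set 253 − P = 5P − 155 → P* = €68, Q* = 185.
With the tax collected from producers, supply shifts: Qs = 5(P − 18) − 155.
Solving gives Q = 170 with buyers paying €83 and producers receiving €65 (the €18 wedge).
Revenue = t · Q = 18 · 170 = €3060.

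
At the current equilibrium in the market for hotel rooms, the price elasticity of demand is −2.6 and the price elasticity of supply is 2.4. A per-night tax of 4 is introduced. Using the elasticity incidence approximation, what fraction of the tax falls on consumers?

Consumers' share ≈ 0.48.

Incidence ratio: consumers' share ≈ εs / (εs + |εd|) = 2.4 / (2.4 + 2.6) = 0.48.
Supply is the less elastic side, so consumers bear the smaller share.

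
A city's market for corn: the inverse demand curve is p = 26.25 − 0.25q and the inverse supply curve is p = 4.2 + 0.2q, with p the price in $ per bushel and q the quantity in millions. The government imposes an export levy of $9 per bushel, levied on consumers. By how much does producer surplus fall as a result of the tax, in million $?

Producer surplus falls by $156 million.

Rewrite in direct form: qd = 105 − 4p and qs = 5p − 21.
Without the tax, 105 − 4p = 5p − 21 gives 9p = 126, so p* = $14 and q* = 49.
With the tax collected from consumers, demand (in seller-price terms) shifts: qd = 105 − 4(p + 9).
New equilibrium: consumers pay $19, suppliers receive $10, q = 29. (Wedge: pb − ps = 9.)
ΔPS is the trapezoid between Q = 29 and Q = 49 of height $4: ½ · (49 + 29) · 4 = $156.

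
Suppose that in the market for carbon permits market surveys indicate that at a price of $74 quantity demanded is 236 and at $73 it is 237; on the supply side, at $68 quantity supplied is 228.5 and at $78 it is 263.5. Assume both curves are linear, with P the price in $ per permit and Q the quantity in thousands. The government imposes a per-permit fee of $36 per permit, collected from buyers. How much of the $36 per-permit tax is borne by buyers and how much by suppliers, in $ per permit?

Demand slope: (237 − 236)/(73 − 74) = -1, so Qd = 310 − P.
Supply slope: (263.5 − 228.5)/(78 − 68) = 3.5, so Qs = 3.5P − 9.5.
Without the tax, 310 − P = 3.5P − 9.5 gives 4.5P = 319.5, so P* = $71 and Q* = 239.
With the tax collected from buyers, demand (in seller-price terms) shifts: Qd = 310 − (P + 36).
Solving gives Q = 211 with buyers paying $99 and suppliers receiving $63 (the $36 wedge).
Burden on buyers: $28; on suppliers: $8. (They sum to $36.)
The less price-elastic side of the market bears the larger share of a per-unit tax.

Buyers bear $28 per permit; suppliers bear $8 per permit.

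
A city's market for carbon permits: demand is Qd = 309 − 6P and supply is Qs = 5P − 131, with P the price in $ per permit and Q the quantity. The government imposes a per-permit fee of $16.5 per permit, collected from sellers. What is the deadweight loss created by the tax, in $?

Without the tax, 309 − 6P = 5P − 131 gives 11P = 440, so P* = $40 and Q* = 69.
With the tax collected from sellers, supply shifts: Qs = 5(P − 16.5) − 131.
Solving gives Q = 24 with consumers paying $47.5 and sellers receiving $31 (the $16.5 wedge).
Quantity falls by |ΔQ| = |69 − 24| = 45.
DWL = ½ · t · |ΔQ| = ½ · 16.5 · 45 = $371.25.

Deadweight loss = $371.25.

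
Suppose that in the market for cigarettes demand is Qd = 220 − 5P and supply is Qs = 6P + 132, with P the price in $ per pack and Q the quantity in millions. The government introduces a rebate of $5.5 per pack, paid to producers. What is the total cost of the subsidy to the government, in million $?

Government outlay = $1072.5 million.

Without the subsidy, 220 − 5P = 6P + 132 gives 11P = 88, so P* = $8 and Q* = 180.
With a per-unit subsidy paid to producers, each receives P + 5.5 per unit sold, so supply becomes Qs = 6(P + 5.5) + 132.
New equilibrium: consumers pay $5, producers receive $10.5, Q = 195. (Wedge: Pb − Ps = −5.5.)
Outlay = t · Q = 5.5 · 195 = $1072.5.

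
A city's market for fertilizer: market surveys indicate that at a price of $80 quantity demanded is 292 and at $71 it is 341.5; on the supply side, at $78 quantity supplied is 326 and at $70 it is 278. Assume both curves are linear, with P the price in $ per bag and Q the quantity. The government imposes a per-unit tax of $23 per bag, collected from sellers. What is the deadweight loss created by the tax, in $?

Deadweight loss = $759.

Demand slope: (341.5 − 292)/(71 − 80) = -5.5, so Qd = 732 − 5.5P.
Supply slope: (278 − 326)/(70 − 78) = 6, so Qs = 6P − 142.
Before the tax: set 732 − 5.5P = 6P − 142 → P* = $76, Q* = 314.
With the tax collected from sellers, supply shifts: Qs = 6(P − 23) − 142.
New equilibrium: consumers pay $88, sellers receive $65, Q = 248. (Wedge: Pb − Ps = 23.)
Quantity falls by |ΔQ| = |314 − 248| = 66.
DWL = ½ · t · |ΔQ| = ½ · 23 · 66 = $759.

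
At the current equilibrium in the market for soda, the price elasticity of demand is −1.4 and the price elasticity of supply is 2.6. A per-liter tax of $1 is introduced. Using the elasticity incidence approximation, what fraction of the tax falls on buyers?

Incidence ratio: buyers' share ≈ εs / (εs + |εd|) = 2.6 / (2.6 + 1.4) = 0.65.
Supply is the more elastic side, so buyers bear the larger share.

Buyers' share ≈ 0.65.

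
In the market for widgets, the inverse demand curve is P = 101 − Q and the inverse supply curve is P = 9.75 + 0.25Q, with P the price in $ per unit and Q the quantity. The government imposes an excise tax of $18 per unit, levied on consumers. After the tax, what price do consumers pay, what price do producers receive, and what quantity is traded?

Rewrite in direct form: Qd = 101 − P and Qs = 4P − 39.
Before the tax: set 101 − P = 4P − 39 → P* = $28, Q* = 73.
With the tax collected from consumers, demand (in seller-price terms) shifts: Qd = 101 − (P + 18).
New equilibrium: consumers pay $42.4, producers receive $24.4, Q = 58.6. (Wedge: Pb − Ps = 18.)
The less price-elastic side of the market bears the larger share of a per-unit tax.

Consumers pay $42.4; producers receive $24.4; quantity = 58.6.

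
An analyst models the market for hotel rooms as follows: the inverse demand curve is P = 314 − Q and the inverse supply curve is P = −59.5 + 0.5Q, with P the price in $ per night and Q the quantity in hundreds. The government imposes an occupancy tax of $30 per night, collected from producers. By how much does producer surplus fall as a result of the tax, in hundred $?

Rewrite in direct form: Qd = 314 − P and Qs = 2P + 119.
Before the tax: set 314 − P = 2P + 119 → P* = $65, Q* = 249.
With the tax collected from producers, supply shifts: Qs = 2(P − 30) + 119.
Solving gives Q = 229 with consumers paying $85 and producers receiving $55 (the $30 wedge).
ΔPS is the trapezoid between Q = 229 and Q = 249 of height $10: ½ · (249 + 229) · 10 = $2390.

Producer surplus falls by $2390 hundred.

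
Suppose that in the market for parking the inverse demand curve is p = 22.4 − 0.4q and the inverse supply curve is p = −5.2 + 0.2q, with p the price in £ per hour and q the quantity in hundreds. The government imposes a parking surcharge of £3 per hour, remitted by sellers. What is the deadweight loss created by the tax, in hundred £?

Deadweight loss = £7.5 hundred.

Rewrite in direct form: qd = 56 − 2.5p and qs = 5p + 26.
Before the tax: set 56 − 2.5p = 5p + 26 → p* = £4, q* = 46.
With the tax collected from sellers, supply shifts: qs = 5(p − 3) + 26.
Solving gives q = 41 with buyers paying £6 and sellers receiving £3 (the £3 wedge).
Quantity falls by |ΔQ| = |46 − 41| = 5.
DWL = ½ · t · |ΔQ| = ½ · 3 · 5 = £7.5.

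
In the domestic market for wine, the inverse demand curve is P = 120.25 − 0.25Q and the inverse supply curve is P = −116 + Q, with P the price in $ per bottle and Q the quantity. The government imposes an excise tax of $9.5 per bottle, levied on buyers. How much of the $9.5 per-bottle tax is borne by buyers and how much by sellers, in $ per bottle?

Rewrite in direct form: Qd = 481 − 4P and Qs = P + 116.
Without the tax, 481 − 4P = P + 116 gives 5P = 365, so P* = $73 and Q* = 189.
With the tax collected from buyers, demand (in seller-price terms) shifts: Qd = 481 − 4(P + 9.5).
Solving gives Q = 181.4 with buyers paying $74.9 and sellers receiving $65.4 (the $9.5 wedge).
Burden on buyers: $1.9; on sellers: $7.6. (They sum to $9.5.)

Buyers bear $1.9 per bottle; sellers bear $7.6 per bottle.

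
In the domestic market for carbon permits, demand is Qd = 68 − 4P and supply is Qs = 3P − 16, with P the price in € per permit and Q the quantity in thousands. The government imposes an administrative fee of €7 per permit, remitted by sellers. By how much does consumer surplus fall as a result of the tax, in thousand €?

Without the tax, 68 − 4P = 3P − 16 gives 7P = 84, so P* = €12 and Q* = 20.
With the tax collected from sellers, supply shifts: Qs = 3(P − 7) − 16.
Solving gives Q = 8 with buyers paying €15 and sellers receiving €8 (the €7 wedge).
ΔCS is the trapezoid between Q = 8 and Q = 20 of height €3: ½ · (20 + 8) · 3 = €42.

Consumer surplus falls by €42 thousand.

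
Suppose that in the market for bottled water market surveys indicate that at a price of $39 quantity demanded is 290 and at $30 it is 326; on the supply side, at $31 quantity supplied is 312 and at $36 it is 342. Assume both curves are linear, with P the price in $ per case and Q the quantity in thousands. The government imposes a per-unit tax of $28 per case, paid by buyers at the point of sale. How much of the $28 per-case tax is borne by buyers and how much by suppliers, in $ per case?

Demand slope: (326 − 290)/(30 − 39) = -4, so Qd = 446 − 4P.
Supply slope: (342 − 312)/(36 − 31) = 6, so Qs = 6P + 126.
Before the tax: set 446 − 4P = 6P + 126 → P* = $32, Q* = 318.
With the tax collected from buyers, demand (in seller-price terms) shifts: Qd = 446 − 4(P + 28).
New equilibrium: buyers pay $48.8, suppliers receive $20.8, Q = 250.8. (Wedge: Pb − Ps = 28.)
Burden on buyers: $16.8; on suppliers: $11.2. (They sum to $28.)

Buyers bear $16.8 per case; suppliers bear $11.2 per case.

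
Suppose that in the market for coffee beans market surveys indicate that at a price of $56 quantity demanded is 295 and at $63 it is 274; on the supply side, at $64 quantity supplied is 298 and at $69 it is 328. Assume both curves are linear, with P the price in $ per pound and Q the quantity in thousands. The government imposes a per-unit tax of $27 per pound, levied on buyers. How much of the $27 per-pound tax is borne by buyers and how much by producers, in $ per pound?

Demand slope: (274 − 295)/(63 − 56) = -3, so Qd = 463 − 3P.
Supply slope: (328 − 298)/(69 − 64) = 6, so Qs = 6P − 86.
Without the tax, 463 − 3P = 6P − 86 gives 9P = 549, so P* = $61 and Q* = 280.
With the tax collected from buyers, demand (in seller-price terms) shifts: Qd = 463 − 3(P + 27).
New equilibrium: buyers pay $79, producers receive $52, Q = 226. (Wedge: Pb − Ps = 27.)
Burden on buyers: $18; on producers: $9. (They sum to $27.)
The less price-elastic side of the market bears the larger share of a per-unit tax.

Buyers bear $18 per pound; producers bear $9 per pound.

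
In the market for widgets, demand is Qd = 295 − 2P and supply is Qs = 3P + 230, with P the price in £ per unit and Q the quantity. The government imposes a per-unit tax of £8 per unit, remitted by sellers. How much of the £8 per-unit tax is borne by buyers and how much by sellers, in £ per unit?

Buyers bear £4.8 per unit; sellers bear £3.2 per unit.

Before the tax: set 295 − 2P = 3P + 230 → P* = £13, Q* = 269.
With the tax collected from sellers, supply shifts: Qs = 3(P − 8) + 230.
Solving gives Q = 259.4 with buyers paying £17.8 and sellers receiving £9.8 (the £8 wedge).
Burden on buyers: £4.8; on sellers: £3.2. (They sum to £8.)
The less price-elastic side of the market bears the larger share of a per-unit tax.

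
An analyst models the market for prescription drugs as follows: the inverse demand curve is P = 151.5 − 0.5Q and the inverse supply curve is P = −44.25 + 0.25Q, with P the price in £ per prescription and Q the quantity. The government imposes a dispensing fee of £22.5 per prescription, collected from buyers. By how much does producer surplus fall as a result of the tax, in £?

Producer surplus falls by £1845.

Rewrite in direct form: Qd = 303 − 2P and Qs = 4P + 177.
Without the tax, 303 − 2P = 4P + 177 gives 6P = 126, so P* = £21 and Q* = 261.
With the tax collected from buyers, demand (in seller-price terms) shifts: Qd = 303 − 2(P + 22.5).
Solving gives Q = 231 with buyers paying £36 and producers receiving £13.5 (the £22.5 wedge).
ΔPS is the trapezoid between Q = 231 and Q = 261 of height £7.5: ½ · (261 + 231) · 7.5 = £1845.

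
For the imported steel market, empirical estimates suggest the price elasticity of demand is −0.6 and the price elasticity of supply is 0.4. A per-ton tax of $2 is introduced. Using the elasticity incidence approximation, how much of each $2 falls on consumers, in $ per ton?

Incidence ratio: consumers' share ≈ εs / (εs + |εd|) = 0.4 / (0.4 + 0.6) = 0.4.
So consumers bear ≈ 0.4 × $2 = $0.8; sellers bear $1.2.

Consumers bear ≈ $0.8 per ton.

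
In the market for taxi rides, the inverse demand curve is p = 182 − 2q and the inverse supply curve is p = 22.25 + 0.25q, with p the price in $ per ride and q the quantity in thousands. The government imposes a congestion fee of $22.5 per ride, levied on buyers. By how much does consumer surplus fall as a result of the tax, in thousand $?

Rewrite in direct form: qd = 91 − 0.5p and qs = 4p − 89.
Without the tax, 91 − 0.5p = 4p − 89 gives 4.5p = 180, so p* = $40 and q* = 71.
With the tax collected from buyers, demand (in seller-price terms) shifts: qd = 91 − 0.5(p + 22.5).
Solving gives q = 61 with buyers paying $60 and suppliers receiving $37.5 (the $22.5 wedge).
ΔCS is the trapezoid between Q = 61 and Q = 71 of height $20: ½ · (71 + 61) · 20 = $1320.

Consumer surplus falls by $1320 thousand.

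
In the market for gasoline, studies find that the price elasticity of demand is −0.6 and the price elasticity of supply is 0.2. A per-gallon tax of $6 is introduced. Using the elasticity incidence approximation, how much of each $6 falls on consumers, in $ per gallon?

Incidence ratio: consumers' share ≈ εs / (εs + |εd|) = 0.2 / (0.2 + 0.6) = 0.25.
So consumers bear ≈ 0.25 × $6 = $1.5; producers bear $4.5.

Consumers bear ≈ $1.5 per gallon.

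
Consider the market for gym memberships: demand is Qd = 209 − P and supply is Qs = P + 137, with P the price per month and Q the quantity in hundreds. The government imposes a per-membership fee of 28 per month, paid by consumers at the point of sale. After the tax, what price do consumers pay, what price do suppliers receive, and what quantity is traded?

Before the tax: set 209 − P = P + 137 → P* = 36, Q* = 173.
With the tax collected from consumers, demand (in seller-price terms) shifts: Qd = 209 − (P + 28).
Solving gives Q = 159 with consumers paying 50 and suppliers receiving 22 (the 28 wedge).
The less price-elastic side of the market bears the larger share of a per-unit tax.

Consumers pay 50; suppliers receive 22; quantity = 159.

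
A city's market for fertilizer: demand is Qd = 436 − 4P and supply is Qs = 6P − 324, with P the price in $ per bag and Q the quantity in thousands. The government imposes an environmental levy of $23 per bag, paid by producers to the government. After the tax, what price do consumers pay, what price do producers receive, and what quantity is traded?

Before the tax: set 436 − 4P = 6P − 324 → P* = $76, Q* = 132.
With the tax collected from producers, supply shifts: Qs = 6(P − 23) − 324.
Solving gives Q = 76.8 with consumers paying $89.8 and producers receiving $66.8 (the $23 wedge).
The less price-elastic side of the market bears the larger share of a per-unit tax.

Consumers pay $89.8; producers receive $66.8; quantity = 76.8.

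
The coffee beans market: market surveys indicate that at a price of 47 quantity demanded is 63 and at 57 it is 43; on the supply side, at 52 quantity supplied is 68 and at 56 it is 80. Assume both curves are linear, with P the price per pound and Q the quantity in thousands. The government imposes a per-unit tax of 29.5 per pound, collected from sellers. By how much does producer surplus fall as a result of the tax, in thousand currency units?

Producer surplus falls by 487.34 thousand.

Demand slope: (43 − 63)/(57 − 47) = -2, so Qd = 157 − 2P.
Supply slope: (80 − 68)/(56 − 52) = 3, so Qs = 3P − 88.
Without the tax, 157 − 2P = 3P − 88 gives 5P = 245, so P* = 49 and Q* = 59.
With the tax collected from sellers, supply shifts: Qs = 3(P − 29.5) − 88.
Solving gives Q = 23.6 with buyers paying 66.7 and sellers receiving 37.2 (the 29.5 wedge).
ΔPS is the trapezoid between Q = 23.6 and Q = 59 of height 11.8: ½ · (59 + 23.6) · 11.8 = 487.34.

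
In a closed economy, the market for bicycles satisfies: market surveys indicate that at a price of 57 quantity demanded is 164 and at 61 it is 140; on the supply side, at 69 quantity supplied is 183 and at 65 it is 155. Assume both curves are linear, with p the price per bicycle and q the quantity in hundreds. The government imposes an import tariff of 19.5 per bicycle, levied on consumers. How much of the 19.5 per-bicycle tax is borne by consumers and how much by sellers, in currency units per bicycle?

Demand slope: (140 − 164)/(61 − 57) = -6, so qd = 506 − 6p.
Supply slope: (155 − 183)/(65 − 69) = 7, so qs = 7p − 300.
Before the tax: set 506 − 6p = 7p − 300 → p* = 62, q* = 134.
With the tax collected from consumers, demand (in seller-price terms) shifts: qd = 506 − 6(p + 19.5).
New equilibrium: consumers pay 72.5, sellers receive 53, q = 71. (Wedge: pb − ps = 19.5.)
Burden on consumers: 10.5; on sellers: 9. (They sum to 19.5.)
The less price-elastic side of the market bears the larger share of a per-unit tax.

Consumers bear 10.5 per bicycle; sellers bear 9 per bicycle.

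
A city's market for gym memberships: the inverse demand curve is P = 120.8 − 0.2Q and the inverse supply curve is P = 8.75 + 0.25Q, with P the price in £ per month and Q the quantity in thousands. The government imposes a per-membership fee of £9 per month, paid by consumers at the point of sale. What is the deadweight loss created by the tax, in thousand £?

Deadweight loss = £90 thousand.

Rewrite in direct form: Qd = 604 − 5P and Qs = 4P − 35.
Without the tax, 604 − 5P = 4P − 35 gives 9P = 639, so P* = £71 and Q* = 249.
With the tax collected from consumers, demand (in seller-price terms) shifts: Qd = 604 − 5(P + 9).
Solving gives Q = 229 with consumers paying £75 and producers receiving £66 (the £9 wedge).
Quantity falls by |ΔQ| = |249 − 229| = 20.
DWL = ½ · t · |ΔQ| = ½ · 9 · 20 = £90.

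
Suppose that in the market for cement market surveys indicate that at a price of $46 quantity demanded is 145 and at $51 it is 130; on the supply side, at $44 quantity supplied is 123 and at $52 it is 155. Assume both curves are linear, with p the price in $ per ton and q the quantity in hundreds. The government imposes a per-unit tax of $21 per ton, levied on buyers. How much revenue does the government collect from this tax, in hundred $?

Demand slope: (130 − 145)/(51 − 46) = -3, so qd = 283 − 3p.
Supply slope: (155 − 123)/(52 − 44) = 4, so qs = 4p − 53.
Without the tax, 283 − 3p = 4p − 53 gives 7p = 336, so p* = $48 and q* = 139.
With the tax collected from buyers, demand (in seller-price terms) shifts: qd = 283 − 3(p + 21).
New equilibrium: buyers pay $60, suppliers receive $39, q = 103. (Wedge: pb − ps = 21.)
Revenue = t · Q = 21 · 103 = $2163.

Tax revenue = $2163 hundred.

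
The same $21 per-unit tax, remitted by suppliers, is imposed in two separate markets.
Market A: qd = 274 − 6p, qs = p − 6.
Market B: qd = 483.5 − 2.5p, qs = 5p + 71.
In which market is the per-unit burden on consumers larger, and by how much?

Market B, by $11.

Market A: pre-tax p* = $40, q* = 34; post-tax q = 16; per-unit burden on consumers = $3.
Market B: pre-tax p* = $55, q* = 346; post-tax q = 311; per-unit burden on consumers = $14.
Difference: $3 vs $14 → market B is larger by $11.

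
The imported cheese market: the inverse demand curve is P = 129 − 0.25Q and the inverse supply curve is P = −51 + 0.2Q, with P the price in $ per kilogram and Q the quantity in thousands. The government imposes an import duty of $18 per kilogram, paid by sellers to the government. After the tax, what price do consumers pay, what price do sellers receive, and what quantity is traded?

Inverting to Q(P) form: Qd = 516 − 4P; Qs = 5P + 255.
Without the tax, 516 − 4P = 5P + 255 gives 9P = 261, so P* = $29 and Q* = 400.
With the tax collected from sellers, supply shifts: Qs = 5(P − 18) + 255.
New equilibrium: consumers pay $39, sellers receive $21, Q = 360. (Wedge: Pb − Ps = 18.)

Consumers pay $39; sellers receive $21; quantity = 360.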